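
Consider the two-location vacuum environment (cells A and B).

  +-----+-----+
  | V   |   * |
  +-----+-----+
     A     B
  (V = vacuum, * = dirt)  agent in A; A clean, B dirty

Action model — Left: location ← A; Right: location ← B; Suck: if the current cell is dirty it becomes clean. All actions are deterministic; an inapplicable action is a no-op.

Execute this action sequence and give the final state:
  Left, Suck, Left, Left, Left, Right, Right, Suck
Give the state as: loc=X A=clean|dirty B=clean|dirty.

loc=B A=clean B=clean

t=1 Left ⇒ loc=A A=clean B=dirty
t=2 Suck ⇒ loc=A A=clean B=dirty
t=3 Left ⇒ loc=A A=clean B=dirty
t=4 Left ⇒ loc=A A=clean B=dirty
t=5 Left ⇒ loc=A A=clean B=dirty
t=6 Right ⇒ loc=B A=clean B=dirty
t=7 Right ⇒ loc=B A=clean B=dirty
t=8 Suck ⇒ loc=B A=clean B=clean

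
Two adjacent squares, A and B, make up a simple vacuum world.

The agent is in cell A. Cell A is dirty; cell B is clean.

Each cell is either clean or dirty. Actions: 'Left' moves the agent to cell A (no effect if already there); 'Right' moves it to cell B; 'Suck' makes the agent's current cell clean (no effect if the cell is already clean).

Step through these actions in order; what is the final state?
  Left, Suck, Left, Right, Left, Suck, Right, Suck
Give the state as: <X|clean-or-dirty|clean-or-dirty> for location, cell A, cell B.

<B|clean|clean>

1. Left → <A|dirty|clean>
2. Suck → <A|clean|clean>
3. Left → <A|clean|clean>
4. Right → <B|clean|clean>
5. Left → <A|clean|clean>
6. Suck → <A|clean|clean>
7. Right → <B|clean|clean>
8. Suck → <B|clean|clean>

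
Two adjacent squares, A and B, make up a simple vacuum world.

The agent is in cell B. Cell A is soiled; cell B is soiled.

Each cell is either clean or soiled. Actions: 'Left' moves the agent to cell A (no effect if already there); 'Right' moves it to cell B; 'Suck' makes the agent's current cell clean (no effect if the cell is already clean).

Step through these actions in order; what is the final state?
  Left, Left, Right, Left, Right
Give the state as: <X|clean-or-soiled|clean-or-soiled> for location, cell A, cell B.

1) do Left; now <A|soiled|soiled>
2) do Left; now <A|soiled|soiled>
3) do Right; now <B|soiled|soiled>
4) do Left; now <A|soiled|soiled>
5) do Right; now <B|soiled|soiled>

<B|soiled|soiled>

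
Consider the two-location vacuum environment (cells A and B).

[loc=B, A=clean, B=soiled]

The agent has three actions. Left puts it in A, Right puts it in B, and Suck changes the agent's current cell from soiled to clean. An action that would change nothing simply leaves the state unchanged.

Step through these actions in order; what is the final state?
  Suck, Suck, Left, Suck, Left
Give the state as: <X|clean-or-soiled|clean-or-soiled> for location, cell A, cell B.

<A|clean|clean>

Suck (#1): <B|clean|clean>
Suck (#2): <B|clean|clean>
Left (#3): <A|clean|clean>
Suck (#4): <A|clean|clean>
Left (#5): <A|clean|clean>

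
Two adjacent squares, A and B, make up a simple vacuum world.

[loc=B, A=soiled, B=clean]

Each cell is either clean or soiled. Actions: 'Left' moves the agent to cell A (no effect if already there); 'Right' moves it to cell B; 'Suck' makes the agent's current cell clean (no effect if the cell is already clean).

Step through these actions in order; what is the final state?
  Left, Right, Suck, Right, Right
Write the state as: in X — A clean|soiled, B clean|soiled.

1) do Left; now in A — A soiled, B clean
2) do Right; now in B — A soiled, B clean
3) do Suck; now in B — A soiled, B clean
4) do Right; now in B — A soiled, B clean
5) do Right; now in B — A soiled, B clean

in B — A soiled, B clean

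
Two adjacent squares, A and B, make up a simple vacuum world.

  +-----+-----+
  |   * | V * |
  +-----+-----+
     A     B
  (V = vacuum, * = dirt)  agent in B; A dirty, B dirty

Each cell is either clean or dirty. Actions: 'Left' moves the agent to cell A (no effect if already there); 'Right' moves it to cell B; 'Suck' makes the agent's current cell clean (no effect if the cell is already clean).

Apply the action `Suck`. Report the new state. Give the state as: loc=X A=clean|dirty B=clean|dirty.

start: loc=B A=dirty B=dirty
1) do Suck; now loc=B A=dirty B=clean

loc=B A=dirty B=clean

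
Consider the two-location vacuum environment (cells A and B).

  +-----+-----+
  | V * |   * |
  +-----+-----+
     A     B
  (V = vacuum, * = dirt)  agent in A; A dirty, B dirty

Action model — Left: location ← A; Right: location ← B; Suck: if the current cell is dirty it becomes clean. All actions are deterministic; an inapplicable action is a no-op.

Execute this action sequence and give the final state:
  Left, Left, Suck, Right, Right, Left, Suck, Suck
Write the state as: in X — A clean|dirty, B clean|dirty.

in A — A clean, B dirty

1) do Left; now in A — A dirty, B dirty
2) do Left; now in A — A dirty, B dirty
3) do Suck; now in A — A clean, B dirty
4) do Right; now in B — A clean, B dirty
5) do Right; now in B — A clean, B dirty
6) do Left; now in A — A clean, B dirty
7) do Suck; now in A — A clean, B dirty
8) do Suck; now in A — A clean, B dirty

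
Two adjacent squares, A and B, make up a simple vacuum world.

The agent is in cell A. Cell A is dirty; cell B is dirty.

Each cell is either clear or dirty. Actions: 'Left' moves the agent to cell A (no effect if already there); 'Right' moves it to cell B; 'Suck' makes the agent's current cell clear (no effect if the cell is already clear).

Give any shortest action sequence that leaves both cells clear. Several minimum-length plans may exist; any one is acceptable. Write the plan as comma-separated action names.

step 1/3 (Suck): (A; A:clear, B:dirty)
step 2/3 (Right): (B; A:clear, B:dirty)
step 3/3 (Suck): (B; A:clear, B:clear)
min 3: Suck A + move + Suck B

Suck, Right, Suck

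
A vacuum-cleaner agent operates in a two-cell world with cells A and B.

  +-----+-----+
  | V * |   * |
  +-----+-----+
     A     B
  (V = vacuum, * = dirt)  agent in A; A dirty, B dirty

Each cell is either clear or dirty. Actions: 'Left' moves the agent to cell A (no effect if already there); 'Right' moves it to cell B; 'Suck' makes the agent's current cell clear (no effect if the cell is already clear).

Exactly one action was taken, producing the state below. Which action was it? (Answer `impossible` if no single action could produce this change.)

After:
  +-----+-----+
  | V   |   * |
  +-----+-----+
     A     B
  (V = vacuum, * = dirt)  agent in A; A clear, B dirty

Suck

try  Left: (A; A:dirty, B:dirty)
try Right: (B; A:dirty, B:dirty)
try  Suck: (A; A:clear, B:dirty)  ← match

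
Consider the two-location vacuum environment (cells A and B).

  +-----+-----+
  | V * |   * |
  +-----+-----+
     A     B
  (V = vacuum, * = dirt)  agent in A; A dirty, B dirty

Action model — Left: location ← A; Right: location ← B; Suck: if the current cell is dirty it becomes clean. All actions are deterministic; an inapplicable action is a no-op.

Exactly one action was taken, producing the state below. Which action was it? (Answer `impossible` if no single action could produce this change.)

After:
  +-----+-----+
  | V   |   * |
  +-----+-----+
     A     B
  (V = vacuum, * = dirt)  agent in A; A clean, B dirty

try  Left: (A; A:dirty, B:dirty)
try Right: (B; A:dirty, B:dirty)
try  Suck: (A; A:clean, B:dirty)  ← match

Suck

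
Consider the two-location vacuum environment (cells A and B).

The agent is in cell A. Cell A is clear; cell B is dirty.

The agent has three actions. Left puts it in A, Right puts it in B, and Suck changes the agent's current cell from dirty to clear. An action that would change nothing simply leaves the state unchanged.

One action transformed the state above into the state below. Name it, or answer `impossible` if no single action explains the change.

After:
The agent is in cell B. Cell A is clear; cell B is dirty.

Right

try  Left: in A — A clear, B dirty
try Right: in B — A clear, B dirty  ← match
try  Suck: in A — A clear, B dirty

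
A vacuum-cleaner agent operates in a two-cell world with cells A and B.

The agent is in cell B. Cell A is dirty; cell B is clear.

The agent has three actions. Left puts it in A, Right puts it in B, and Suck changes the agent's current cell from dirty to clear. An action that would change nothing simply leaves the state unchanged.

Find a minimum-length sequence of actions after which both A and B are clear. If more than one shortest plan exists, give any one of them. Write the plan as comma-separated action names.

Left (#1): loc=A A=dirty B=clear
Suck (#2): loc=A A=clear B=clear
min 2: go A then Suck

Left, Suck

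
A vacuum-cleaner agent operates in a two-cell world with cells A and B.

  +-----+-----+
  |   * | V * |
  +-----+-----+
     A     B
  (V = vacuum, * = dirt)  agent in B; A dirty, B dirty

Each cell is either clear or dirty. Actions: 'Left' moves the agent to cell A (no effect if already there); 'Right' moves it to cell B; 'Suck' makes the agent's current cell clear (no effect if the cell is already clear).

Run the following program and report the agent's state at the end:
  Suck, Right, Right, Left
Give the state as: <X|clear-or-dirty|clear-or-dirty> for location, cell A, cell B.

<A|dirty|clear>

[1] after Suck: <B|dirty|clear>
[2] after Right: <B|dirty|clear>
[3] after Right: <B|dirty|clear>
[4] after Left: <A|dirty|clear>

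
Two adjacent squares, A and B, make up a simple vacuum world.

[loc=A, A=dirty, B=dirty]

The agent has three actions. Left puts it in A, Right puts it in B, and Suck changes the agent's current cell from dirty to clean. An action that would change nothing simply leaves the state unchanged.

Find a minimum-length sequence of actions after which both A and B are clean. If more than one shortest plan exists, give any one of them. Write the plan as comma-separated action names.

1. Suck → loc=A A=clean B=dirty
2. Right → loc=B A=clean B=dirty
3. Suck → loc=B A=clean B=clean
min 3: Suck A + move + Suck B

Suck, Right, Suck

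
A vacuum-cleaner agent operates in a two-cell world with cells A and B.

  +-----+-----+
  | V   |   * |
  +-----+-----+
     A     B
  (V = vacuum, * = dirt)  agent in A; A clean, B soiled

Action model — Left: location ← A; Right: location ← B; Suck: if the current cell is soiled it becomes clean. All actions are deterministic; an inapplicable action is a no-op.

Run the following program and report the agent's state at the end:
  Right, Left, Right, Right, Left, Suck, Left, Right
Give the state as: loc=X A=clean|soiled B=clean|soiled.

t=1 Right ⇒ loc=B A=clean B=soiled
t=2 Left ⇒ loc=A A=clean B=soiled
t=3 Right ⇒ loc=B A=clean B=soiled
t=4 Right ⇒ loc=B A=clean B=soiled
t=5 Left ⇒ loc=A A=clean B=soiled
t=6 Suck ⇒ loc=A A=clean B=soiled
t=7 Left ⇒ loc=A A=clean B=soiled
t=8 Right ⇒ loc=B A=clean B=soiled

loc=B A=clean B=soiled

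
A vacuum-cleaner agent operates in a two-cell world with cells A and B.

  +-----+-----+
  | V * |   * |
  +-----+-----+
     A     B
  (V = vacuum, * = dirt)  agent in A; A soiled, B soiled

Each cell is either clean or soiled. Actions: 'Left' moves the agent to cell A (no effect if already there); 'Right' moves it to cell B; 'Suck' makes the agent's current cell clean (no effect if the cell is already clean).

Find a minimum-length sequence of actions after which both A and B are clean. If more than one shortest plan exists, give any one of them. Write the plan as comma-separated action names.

Suck (#1): loc=A A=clean B=soiled
Right (#2): loc=B A=clean B=soiled
Suck (#3): loc=B A=clean B=clean
min 3: Suck A + move + Suck B

Suck, Right, Suck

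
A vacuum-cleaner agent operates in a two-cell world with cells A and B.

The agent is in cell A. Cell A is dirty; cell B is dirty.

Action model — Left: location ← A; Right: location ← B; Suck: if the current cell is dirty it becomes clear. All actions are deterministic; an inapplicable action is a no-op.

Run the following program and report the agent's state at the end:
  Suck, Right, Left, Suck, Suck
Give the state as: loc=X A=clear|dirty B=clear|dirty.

[1] after Suck: loc=A A=clear B=dirty
[2] after Right: loc=B A=clear B=dirty
[3] after Left: loc=A A=clear B=dirty
[4] after Suck: loc=A A=clear B=dirty
[5] after Suck: loc=A A=clear B=dirty

loc=A A=clear B=dirty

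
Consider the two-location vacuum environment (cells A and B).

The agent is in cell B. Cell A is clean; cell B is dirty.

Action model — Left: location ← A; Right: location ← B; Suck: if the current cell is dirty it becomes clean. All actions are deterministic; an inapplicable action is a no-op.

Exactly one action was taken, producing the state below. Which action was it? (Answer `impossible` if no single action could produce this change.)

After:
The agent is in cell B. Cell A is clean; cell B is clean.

Suck

try  Left: <A|clean|dirty>
try Right: <B|clean|dirty>
try  Suck: <B|clean|clean>  ← match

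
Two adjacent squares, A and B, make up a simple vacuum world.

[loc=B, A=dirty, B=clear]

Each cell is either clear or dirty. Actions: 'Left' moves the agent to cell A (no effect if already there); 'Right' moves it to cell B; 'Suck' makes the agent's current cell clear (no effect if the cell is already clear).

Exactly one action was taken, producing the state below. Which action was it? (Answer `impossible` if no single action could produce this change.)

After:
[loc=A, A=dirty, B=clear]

Left

try  Left: loc=A A=dirty B=clear  ← match
try Right: loc=B A=dirty B=clear
try  Suck: loc=B A=dirty B=clear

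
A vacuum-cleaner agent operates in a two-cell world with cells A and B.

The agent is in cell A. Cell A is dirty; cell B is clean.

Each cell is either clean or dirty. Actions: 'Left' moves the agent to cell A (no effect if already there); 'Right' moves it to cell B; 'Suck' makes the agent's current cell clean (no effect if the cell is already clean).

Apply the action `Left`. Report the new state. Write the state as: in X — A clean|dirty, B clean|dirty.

start: in A — A dirty, B clean
1) do Left; now in A — A dirty, B clean

in A — A dirty, B clean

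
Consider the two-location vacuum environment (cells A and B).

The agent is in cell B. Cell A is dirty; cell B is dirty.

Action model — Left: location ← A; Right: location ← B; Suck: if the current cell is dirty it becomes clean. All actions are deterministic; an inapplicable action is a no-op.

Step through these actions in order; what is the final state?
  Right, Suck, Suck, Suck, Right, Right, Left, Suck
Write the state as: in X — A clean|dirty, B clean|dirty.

1) do Right; now in B — A dirty, B dirty
2) do Suck; now in B — A dirty, B clean
3) do Suck; now in B — A dirty, B clean
4) do Suck; now in B — A dirty, B clean
5) do Right; now in B — A dirty, B clean
6) do Right; now in B — A dirty, B clean
7) do Left; now in A — A dirty, B clean
8) do Suck; now in A — A clean, B clean

in A — A clean, B clean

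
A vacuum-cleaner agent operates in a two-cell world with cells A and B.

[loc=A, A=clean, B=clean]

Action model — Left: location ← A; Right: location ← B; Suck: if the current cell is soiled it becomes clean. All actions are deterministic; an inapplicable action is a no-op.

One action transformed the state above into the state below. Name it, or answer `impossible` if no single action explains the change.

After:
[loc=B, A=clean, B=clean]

try  Left: (A; A:clean, B:clean)
try Right: (B; A:clean, B:clean)  ← match
try  Suck: (A; A:clean, B:clean)

Right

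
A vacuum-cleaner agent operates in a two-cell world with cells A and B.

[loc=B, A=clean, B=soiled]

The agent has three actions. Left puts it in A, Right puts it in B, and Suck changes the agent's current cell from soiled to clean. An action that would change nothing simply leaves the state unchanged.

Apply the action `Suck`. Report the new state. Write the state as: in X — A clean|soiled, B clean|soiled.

in B — A clean, B clean

start: in B — A clean, B soiled
Suck (#1): in B — A clean, B clean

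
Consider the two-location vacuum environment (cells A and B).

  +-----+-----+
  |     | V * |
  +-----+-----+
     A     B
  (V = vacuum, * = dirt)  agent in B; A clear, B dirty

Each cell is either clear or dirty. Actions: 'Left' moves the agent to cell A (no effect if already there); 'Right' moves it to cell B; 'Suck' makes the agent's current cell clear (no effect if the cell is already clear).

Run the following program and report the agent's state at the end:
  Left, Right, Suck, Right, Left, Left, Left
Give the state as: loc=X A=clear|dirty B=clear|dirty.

loc=A A=clear B=clear

1. Left → loc=A A=clear B=dirty
2. Right → loc=B A=clear B=dirty
3. Suck → loc=B A=clear B=clear
4. Right → loc=B A=clear B=clear
5. Left → loc=A A=clear B=clear
6. Left → loc=A A=clear B=clear
7. Left → loc=A A=clear B=clear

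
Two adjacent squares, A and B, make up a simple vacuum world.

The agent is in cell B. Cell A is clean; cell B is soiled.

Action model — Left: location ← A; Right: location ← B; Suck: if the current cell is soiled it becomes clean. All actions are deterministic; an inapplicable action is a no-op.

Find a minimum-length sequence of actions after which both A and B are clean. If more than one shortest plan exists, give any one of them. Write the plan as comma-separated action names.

Suck

1. Suck → loc=B A=clean B=clean
min 1: B is soiled, one Suck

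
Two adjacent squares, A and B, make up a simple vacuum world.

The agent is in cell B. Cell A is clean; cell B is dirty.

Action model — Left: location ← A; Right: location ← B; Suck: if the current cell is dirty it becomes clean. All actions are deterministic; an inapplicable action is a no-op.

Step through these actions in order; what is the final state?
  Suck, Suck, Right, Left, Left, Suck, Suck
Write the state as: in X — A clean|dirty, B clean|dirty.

Suck (#1): in B — A clean, B clean
Suck (#2): in B — A clean, B clean
Right (#3): in B — A clean, B clean
Left (#4): in A — A clean, B clean
Left (#5): in A — A clean, B clean
Suck (#6): in A — A clean, B clean
Suck (#7): in A — A clean, B clean

in A — A clean, B clean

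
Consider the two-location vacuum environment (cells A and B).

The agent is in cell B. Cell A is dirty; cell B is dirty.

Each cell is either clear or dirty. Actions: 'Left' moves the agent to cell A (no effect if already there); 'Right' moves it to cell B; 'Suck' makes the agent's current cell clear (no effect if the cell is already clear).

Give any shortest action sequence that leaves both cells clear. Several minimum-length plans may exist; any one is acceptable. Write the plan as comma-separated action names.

1) do Suck; now <B|dirty|clear>
2) do Left; now <A|dirty|clear>
3) do Suck; now <A|clear|clear>
min 3: Suck B + move + Suck A

Suck, Left, Suck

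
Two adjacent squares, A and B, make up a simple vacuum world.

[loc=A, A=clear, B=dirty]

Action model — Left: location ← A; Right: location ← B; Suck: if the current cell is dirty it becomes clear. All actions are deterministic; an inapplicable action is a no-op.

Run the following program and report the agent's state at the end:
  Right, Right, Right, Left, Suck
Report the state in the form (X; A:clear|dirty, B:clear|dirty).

t=1 Right ⇒ (B; A:clear, B:dirty)
t=2 Right ⇒ (B; A:clear, B:dirty)
t=3 Right ⇒ (B; A:clear, B:dirty)
t=4 Left ⇒ (A; A:clear, B:dirty)
t=5 Suck ⇒ (A; A:clear, B:dirty)

(A; A:clear, B:dirty)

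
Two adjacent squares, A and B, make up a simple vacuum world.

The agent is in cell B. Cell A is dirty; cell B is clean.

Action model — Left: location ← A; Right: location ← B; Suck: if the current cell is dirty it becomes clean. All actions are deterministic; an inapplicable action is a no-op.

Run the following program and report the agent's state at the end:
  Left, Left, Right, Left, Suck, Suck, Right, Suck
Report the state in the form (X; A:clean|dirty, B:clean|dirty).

1) do Left; now (A; A:dirty, B:clean)
2) do Left; now (A; A:dirty, B:clean)
3) do Right; now (B; A:dirty, B:clean)
4) do Left; now (A; A:dirty, B:clean)
5) do Suck; now (A; A:clean, B:clean)
6) do Suck; now (A; A:clean, B:clean)
7) do Right; now (B; A:clean, B:clean)
8) do Suck; now (B; A:clean, B:clean)

(B; A:clean, B:clean)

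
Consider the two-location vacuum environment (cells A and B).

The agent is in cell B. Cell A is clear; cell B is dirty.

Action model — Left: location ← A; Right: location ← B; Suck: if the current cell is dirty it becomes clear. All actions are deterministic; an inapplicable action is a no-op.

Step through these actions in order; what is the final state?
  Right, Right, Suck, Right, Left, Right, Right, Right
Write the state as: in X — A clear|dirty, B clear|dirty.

in B — A clear, B clear

t=1 Right ⇒ in B — A clear, B dirty
t=2 Right ⇒ in B — A clear, B dirty
t=3 Suck ⇒ in B — A clear, B clear
t=4 Right ⇒ in B — A clear, B clear
t=5 Left ⇒ in A — A clear, B clear
t=6 Right ⇒ in B — A clear, B clear
t=7 Right ⇒ in B — A clear, B clear
t=8 Right ⇒ in B — A clear, B clear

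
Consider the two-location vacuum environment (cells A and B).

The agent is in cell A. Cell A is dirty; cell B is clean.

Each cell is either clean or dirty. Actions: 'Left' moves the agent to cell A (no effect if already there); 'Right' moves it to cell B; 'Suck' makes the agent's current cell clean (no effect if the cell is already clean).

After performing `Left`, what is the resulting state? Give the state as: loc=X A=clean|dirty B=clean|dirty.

start: loc=A A=dirty B=clean
1) do Left; now loc=A A=dirty B=clean

loc=A A=dirty B=clean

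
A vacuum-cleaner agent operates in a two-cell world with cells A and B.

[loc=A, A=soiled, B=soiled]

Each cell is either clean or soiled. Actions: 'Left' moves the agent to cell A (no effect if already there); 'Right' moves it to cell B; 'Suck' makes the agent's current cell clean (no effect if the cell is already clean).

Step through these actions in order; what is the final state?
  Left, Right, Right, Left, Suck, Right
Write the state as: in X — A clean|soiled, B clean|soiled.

[1] after Left: in A — A soiled, B soiled
[2] after Right: in B — A soiled, B soiled
[3] after Right: in B — A soiled, B soiled
[4] after Left: in A — A soiled, B soiled
[5] after Suck: in A — A clean, B soiled
[6] after Right: in B — A clean, B soiled

in B — A clean, B soiled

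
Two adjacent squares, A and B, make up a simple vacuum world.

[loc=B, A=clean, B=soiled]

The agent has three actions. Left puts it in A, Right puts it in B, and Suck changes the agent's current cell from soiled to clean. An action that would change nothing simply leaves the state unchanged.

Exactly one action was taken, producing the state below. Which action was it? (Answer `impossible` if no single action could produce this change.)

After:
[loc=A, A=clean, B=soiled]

try  Left: <A|clean|soiled>  ← match
try Right: <B|clean|soiled>
try  Suck: <B|clean|clean>

Left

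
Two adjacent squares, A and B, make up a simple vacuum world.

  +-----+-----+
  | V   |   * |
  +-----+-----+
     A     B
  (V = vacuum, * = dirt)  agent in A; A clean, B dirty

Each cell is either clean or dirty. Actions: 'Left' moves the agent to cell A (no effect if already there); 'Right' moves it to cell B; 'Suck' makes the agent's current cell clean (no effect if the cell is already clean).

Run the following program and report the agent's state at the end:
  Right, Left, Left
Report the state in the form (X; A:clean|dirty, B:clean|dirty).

(A; A:clean, B:dirty)

t=1 Right ⇒ (B; A:clean, B:dirty)
t=2 Left ⇒ (A; A:clean, B:dirty)
t=3 Left ⇒ (A; A:clean, B:dirty)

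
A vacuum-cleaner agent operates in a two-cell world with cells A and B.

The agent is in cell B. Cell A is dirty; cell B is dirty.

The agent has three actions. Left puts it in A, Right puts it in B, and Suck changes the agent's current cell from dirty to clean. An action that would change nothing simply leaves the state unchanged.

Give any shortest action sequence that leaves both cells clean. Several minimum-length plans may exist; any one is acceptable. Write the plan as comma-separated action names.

1. Suck → in B — A dirty, B clean
2. Left → in A — A dirty, B clean
3. Suck → in A — A clean, B clean
min 3: Suck B + move + Suck A

Suck, Left, Suck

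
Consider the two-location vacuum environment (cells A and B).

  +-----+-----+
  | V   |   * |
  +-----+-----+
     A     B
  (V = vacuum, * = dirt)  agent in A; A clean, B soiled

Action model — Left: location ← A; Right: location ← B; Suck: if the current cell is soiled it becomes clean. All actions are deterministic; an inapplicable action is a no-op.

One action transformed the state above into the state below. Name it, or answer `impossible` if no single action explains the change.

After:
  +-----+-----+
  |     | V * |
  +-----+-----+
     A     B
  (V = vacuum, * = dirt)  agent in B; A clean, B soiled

try  Left: in A — A clean, B soiled
try Right: in B — A clean, B soiled  ← match
try  Suck: in A — A clean, B soiled

Right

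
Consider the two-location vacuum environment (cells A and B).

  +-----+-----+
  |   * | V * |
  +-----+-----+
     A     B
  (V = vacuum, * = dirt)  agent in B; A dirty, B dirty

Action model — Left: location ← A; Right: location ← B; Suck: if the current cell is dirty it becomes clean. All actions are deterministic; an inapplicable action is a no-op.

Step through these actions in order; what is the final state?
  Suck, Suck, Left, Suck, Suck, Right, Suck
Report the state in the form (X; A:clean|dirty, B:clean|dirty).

(B; A:clean, B:clean)

Suck (#1): (B; A:dirty, B:clean)
Suck (#2): (B; A:dirty, B:clean)
Left (#3): (A; A:dirty, B:clean)
Suck (#4): (A; A:clean, B:clean)
Suck (#5): (A; A:clean, B:clean)
Right (#6): (B; A:clean, B:clean)
Suck (#7): (B; A:clean, B:clean)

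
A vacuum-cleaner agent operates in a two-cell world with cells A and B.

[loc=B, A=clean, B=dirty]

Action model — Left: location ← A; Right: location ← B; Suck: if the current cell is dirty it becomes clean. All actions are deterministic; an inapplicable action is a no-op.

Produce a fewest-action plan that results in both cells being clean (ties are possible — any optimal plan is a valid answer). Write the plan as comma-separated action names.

t=1 Suck ⇒ (B; A:clean, B:clean)
min 1: B is dirty, one Suck

Suck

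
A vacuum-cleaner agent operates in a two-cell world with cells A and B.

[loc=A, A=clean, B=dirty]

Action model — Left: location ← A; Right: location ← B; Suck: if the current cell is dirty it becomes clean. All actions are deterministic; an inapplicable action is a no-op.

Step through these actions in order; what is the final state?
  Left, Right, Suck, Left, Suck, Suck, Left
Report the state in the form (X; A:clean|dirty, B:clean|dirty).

(A; A:clean, B:clean)

Left (#1): (A; A:clean, B:dirty)
Right (#2): (B; A:clean, B:dirty)
Suck (#3): (B; A:clean, B:clean)
Left (#4): (A; A:clean, B:clean)
Suck (#5): (A; A:clean, B:clean)
Suck (#6): (A; A:clean, B:clean)
Left (#7): (A; A:clean, B:clean)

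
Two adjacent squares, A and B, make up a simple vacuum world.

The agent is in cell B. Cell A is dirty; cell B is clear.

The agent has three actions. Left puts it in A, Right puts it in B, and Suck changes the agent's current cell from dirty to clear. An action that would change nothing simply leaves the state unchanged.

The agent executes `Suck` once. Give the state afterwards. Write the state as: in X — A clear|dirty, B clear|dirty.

in B — A dirty, B clear

start: in B — A dirty, B clear
1) do Suck; now in B — A dirty, B clear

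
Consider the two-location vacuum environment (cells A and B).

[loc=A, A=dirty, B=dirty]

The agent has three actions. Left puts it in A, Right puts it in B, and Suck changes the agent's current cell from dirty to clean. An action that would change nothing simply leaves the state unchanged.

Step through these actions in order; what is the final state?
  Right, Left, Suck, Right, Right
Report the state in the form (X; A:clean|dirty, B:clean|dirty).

(B; A:clean, B:dirty)

1. Right → (B; A:dirty, B:dirty)
2. Left → (A; A:dirty, B:dirty)
3. Suck → (A; A:clean, B:dirty)
4. Right → (B; A:clean, B:dirty)
5. Right → (B; A:clean, B:dirty)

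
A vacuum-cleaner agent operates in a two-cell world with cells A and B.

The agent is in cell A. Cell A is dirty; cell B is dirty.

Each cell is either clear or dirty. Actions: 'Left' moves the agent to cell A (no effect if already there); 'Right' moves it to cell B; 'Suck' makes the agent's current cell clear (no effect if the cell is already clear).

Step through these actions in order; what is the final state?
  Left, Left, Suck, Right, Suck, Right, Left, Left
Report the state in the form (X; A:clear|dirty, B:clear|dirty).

1. Left → (A; A:dirty, B:dirty)
2. Left → (A; A:dirty, B:dirty)
3. Suck → (A; A:clear, B:dirty)
4. Right → (B; A:clear, B:dirty)
5. Suck → (B; A:clear, B:clear)
6. Right → (B; A:clear, B:clear)
7. Left → (A; A:clear, B:clear)
8. Left → (A; A:clear, B:clear)

(A; A:clear, B:clear)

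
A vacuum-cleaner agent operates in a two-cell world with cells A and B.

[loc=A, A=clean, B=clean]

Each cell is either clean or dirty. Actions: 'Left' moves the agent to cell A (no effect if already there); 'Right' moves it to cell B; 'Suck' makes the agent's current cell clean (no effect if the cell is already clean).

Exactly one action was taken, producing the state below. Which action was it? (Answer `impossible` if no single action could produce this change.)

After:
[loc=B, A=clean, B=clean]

try  Left: (A; A:clean, B:clean)
try Right: (B; A:clean, B:clean)  ← match
try  Suck: (A; A:clean, B:clean)

Right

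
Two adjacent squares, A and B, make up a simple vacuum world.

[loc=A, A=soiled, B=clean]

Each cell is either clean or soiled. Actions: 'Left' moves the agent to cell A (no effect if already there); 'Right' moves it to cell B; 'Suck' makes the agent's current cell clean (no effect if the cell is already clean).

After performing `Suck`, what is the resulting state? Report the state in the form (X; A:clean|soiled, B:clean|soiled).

start: (A; A:soiled, B:clean)
t=1 Suck ⇒ (A; A:clean, B:clean)

(A; A:clean, B:clean)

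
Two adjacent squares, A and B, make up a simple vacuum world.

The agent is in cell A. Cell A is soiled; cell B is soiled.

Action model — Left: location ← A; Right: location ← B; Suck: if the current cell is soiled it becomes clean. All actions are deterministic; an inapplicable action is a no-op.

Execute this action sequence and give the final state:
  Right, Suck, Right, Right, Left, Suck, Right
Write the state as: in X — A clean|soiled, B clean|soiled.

in B — A clean, B clean

[1] after Right: in B — A soiled, B soiled
[2] after Suck: in B — A soiled, B clean
[3] after Right: in B — A soiled, B clean
[4] after Right: in B — A soiled, B clean
[5] after Left: in A — A soiled, B clean
[6] after Suck: in A — A clean, B clean
[7] after Right: in B — A clean, B clean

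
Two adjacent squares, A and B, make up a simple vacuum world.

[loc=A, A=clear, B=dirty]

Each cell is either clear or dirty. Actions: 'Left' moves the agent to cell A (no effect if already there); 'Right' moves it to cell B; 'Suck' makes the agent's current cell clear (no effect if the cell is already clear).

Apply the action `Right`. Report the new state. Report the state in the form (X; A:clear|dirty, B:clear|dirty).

start: (A; A:clear, B:dirty)
1) do Right; now (B; A:clear, B:dirty)

(B; A:clear, B:dirty)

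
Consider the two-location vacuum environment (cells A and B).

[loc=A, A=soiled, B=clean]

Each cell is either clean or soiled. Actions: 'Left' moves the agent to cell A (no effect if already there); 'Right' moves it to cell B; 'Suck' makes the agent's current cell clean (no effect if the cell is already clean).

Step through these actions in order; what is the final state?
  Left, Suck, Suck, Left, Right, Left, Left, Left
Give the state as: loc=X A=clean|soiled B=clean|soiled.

1. Left → loc=A A=soiled B=clean
2. Suck → loc=A A=clean B=clean
3. Suck → loc=A A=clean B=clean
4. Left → loc=A A=clean B=clean
5. Right → loc=B A=clean B=clean
6. Left → loc=A A=clean B=clean
7. Left → loc=A A=clean B=clean
8. Left → loc=A A=clean B=clean

loc=A A=clean B=clean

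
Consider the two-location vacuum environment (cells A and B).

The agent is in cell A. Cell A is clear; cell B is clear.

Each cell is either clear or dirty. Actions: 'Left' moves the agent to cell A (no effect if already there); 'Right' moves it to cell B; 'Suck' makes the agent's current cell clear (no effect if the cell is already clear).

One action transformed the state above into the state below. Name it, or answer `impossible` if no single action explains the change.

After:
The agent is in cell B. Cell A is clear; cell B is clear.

Right

try  Left: <A|clear|clear>
try Right: <B|clear|clear>  ← match
try  Suck: <A|clear|clear>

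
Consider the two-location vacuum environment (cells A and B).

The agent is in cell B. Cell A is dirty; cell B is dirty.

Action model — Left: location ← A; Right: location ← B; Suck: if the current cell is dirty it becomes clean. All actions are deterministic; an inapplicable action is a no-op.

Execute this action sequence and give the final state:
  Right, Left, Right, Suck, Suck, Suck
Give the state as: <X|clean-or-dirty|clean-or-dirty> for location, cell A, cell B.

[1] after Right: <B|dirty|dirty>
[2] after Left: <A|dirty|dirty>
[3] after Right: <B|dirty|dirty>
[4] after Suck: <B|dirty|clean>
[5] after Suck: <B|dirty|clean>
[6] after Suck: <B|dirty|clean>

<B|dirty|clean>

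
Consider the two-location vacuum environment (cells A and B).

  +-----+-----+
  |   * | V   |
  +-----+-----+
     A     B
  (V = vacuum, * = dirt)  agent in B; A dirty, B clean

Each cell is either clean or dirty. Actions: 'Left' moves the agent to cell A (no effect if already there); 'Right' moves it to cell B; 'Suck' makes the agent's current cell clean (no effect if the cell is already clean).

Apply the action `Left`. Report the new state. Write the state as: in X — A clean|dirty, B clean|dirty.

start: in B — A dirty, B clean
t=1 Left ⇒ in A — A dirty, B clean

in A — A dirty, B clean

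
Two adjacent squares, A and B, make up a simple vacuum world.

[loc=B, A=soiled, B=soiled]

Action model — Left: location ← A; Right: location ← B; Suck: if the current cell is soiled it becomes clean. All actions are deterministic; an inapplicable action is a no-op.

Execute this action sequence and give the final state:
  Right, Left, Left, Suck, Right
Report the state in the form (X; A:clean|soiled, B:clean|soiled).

Right (#1): (B; A:soiled, B:soiled)
Left (#2): (A; A:soiled, B:soiled)
Left (#3): (A; A:soiled, B:soiled)
Suck (#4): (A; A:clean, B:soiled)
Right (#5): (B; A:clean, B:soiled)

(B; A:clean, B:soiled)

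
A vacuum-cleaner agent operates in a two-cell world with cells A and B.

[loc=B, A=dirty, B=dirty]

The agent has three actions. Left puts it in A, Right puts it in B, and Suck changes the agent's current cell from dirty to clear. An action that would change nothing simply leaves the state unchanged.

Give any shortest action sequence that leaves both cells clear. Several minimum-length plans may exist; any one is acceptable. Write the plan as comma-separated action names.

1. Suck → (B; A:dirty, B:clear)
2. Left → (A; A:dirty, B:clear)
3. Suck → (A; A:clear, B:clear)
min 3: Suck B + move + Suck A

Suck, Left, Suck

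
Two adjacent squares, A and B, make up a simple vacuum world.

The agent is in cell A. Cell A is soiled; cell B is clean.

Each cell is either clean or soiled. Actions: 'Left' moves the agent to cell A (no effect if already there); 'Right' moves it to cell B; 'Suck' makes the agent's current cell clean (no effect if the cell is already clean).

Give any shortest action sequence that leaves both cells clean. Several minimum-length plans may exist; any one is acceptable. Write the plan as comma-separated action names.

Suck

step 1/1 (Suck): in A — A clean, B clean
min 1: A is soiled, one Suck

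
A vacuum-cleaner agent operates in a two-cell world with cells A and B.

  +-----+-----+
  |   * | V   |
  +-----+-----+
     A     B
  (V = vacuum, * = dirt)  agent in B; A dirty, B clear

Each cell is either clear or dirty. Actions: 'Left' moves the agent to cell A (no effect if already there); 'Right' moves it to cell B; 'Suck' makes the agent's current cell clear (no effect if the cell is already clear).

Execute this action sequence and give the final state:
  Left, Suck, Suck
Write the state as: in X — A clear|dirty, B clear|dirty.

in A — A clear, B clear

1) do Left; now in A — A dirty, B clear
2) do Suck; now in A — A clear, B clear
3) do Suck; now in A — A clear, B clear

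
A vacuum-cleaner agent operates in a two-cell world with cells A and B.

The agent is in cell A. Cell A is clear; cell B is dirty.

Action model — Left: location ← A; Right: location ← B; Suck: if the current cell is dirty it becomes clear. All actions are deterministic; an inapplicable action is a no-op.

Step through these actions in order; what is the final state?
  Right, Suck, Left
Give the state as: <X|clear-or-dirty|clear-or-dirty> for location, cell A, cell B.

step 1/3 (Right): <B|clear|dirty>
step 2/3 (Suck): <B|clear|clear>
step 3/3 (Left): <A|clear|clear>

<A|clear|clear>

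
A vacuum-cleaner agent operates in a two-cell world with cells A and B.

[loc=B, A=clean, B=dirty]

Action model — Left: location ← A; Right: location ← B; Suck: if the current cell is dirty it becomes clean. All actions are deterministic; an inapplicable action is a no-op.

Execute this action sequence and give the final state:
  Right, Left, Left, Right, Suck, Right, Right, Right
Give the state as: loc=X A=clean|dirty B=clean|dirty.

loc=B A=clean B=clean

[1] after Right: loc=B A=clean B=dirty
[2] after Left: loc=A A=clean B=dirty
[3] after Left: loc=A A=clean B=dirty
[4] after Right: loc=B A=clean B=dirty
[5] after Suck: loc=B A=clean B=clean
[6] after Right: loc=B A=clean B=clean
[7] after Right: loc=B A=clean B=clean
[8] after Right: loc=B A=clean B=clean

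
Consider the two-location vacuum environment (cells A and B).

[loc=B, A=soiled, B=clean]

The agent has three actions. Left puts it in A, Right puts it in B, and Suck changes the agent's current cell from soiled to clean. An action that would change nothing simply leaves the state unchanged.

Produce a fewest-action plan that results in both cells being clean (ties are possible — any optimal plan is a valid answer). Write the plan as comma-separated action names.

t=1 Left ⇒ loc=A A=soiled B=clean
t=2 Suck ⇒ loc=A A=clean B=clean
min 2: go A then Suck

Left, Suck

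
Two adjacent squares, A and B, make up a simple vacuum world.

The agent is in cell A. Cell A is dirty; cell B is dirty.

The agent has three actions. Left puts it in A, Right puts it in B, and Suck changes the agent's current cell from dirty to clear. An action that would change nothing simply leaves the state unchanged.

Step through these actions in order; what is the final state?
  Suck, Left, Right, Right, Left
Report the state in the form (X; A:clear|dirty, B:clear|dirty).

(A; A:clear, B:dirty)

Suck (#1): (A; A:clear, B:dirty)
Left (#2): (A; A:clear, B:dirty)
Right (#3): (B; A:clear, B:dirty)
Right (#4): (B; A:clear, B:dirty)
Left (#5): (A; A:clear, B:dirty)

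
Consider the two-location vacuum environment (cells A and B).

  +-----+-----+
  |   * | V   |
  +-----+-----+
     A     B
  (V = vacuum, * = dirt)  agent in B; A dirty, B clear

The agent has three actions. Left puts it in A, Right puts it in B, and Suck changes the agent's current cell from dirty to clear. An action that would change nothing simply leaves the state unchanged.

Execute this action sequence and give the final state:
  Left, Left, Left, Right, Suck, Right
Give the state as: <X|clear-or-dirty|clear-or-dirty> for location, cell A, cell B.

1) do Left; now <A|dirty|clear>
2) do Left; now <A|dirty|clear>
3) do Left; now <A|dirty|clear>
4) do Right; now <B|dirty|clear>
5) do Suck; now <B|dirty|clear>
6) do Right; now <B|dirty|clear>

<B|dirty|clear>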